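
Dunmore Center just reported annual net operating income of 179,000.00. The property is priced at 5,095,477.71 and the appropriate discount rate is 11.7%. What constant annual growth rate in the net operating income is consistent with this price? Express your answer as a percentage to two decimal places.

P = D₀(1+g)/(r−g) ⇒ P(r−g) = D₀(1+g) ⇒ g(P+D₀) = P·r − D₀
g = (P·r − D₀)/(P + D₀) = (5,095,477.71×0.117 − 179,000.00) / (5,095,477.71 + 179,000.00) = 0.079092

7.91%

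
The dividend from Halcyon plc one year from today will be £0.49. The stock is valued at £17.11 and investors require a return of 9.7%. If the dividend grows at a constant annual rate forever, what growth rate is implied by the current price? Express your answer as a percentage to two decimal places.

6.84%

P = D₁/(r−g) ⇒ g = r − D₁/P = 0.097 − £0.49/£17.11 = 0.068362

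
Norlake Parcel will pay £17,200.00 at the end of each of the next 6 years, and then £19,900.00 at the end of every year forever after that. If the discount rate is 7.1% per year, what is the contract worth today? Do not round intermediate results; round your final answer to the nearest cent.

PV of 6-year annuity: £17,200.00 × [1 − (1+0.071)^−6] / 0.071 = 81731.99753
Perpetuity value at year 6: £19,900.00 / 0.071 = 280281.69014
PV of perpetuity: 280281.69014 / (1+0.071)^6 = 185719.66974
Total PV = 81731.99753 + 185719.66974 = 267451.66727

£267451.67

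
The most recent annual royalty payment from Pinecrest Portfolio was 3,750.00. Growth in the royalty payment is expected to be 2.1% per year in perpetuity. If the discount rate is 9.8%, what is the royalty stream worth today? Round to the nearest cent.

D₁ = D₀ × (1 + g) = 3,750.00 × 1.021 = 3,828.7500
Growing perpetuity: P = D₁ / (r − g) = 3,828.7500 / (0.098 − 0.021) = 49,724.03

49724.03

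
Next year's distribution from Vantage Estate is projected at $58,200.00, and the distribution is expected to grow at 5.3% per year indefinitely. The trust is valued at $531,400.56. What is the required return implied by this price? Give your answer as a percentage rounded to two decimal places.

P = D₁/(r − g) ⇒ r = D₁/P + g = $58,200.0000/$531,400.56 + 0.053 = 0.109522 + 0.053 = 0.162522

16.25%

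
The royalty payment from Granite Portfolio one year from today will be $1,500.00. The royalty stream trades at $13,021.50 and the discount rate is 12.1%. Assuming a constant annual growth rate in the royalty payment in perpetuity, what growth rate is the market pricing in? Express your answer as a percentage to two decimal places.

0.58%

P = D₁/(r−g) ⇒ g = r − D₁/P = 0.121 − $1,500.00/$13,021.50 = 0.005806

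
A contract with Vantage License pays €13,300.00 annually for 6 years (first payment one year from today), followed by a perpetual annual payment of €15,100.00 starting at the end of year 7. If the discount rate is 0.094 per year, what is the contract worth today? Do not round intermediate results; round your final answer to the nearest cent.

€152659.04

PV of 6-year annuity: €13,300.00 × [1 − (1+0.094)^−6] / 0.094 = 58957.83948
Perpetuity value at year 6: €15,100.00 / 0.094 = 160638.29787
PV of perpetuity: 160638.29787 / (1+0.094)^6 = 93701.20192
Total PV = 58957.83948 + 93701.20192 = 152659.04140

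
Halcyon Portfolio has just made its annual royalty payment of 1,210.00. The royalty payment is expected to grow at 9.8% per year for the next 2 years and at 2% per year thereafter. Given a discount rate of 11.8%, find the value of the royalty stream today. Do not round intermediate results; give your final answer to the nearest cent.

14502.77

D_1 = 1328.58000
D_2 = 1458.78084
Terminal value at year 2: TV = D_2×(1+g_2)/(r−g_2) = 1487.95646/0.098 = 15183.22915
P_0 = D_1/(1+r)^1 + D_2/(1+r)^2 + TV/(1+r)^2
    = 1188.35420 + 1167.09563 + 12147.32188 = 14502.77171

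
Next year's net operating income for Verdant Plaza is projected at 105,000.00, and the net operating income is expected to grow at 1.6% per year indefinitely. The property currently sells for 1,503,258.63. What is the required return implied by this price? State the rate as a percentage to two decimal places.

P = D₁/(r − g) ⇒ r = D₁/P + g = 105,000.0000/1,503,258.63 + 0.016 = 0.069848 + 0.016 = 0.085848

8.58%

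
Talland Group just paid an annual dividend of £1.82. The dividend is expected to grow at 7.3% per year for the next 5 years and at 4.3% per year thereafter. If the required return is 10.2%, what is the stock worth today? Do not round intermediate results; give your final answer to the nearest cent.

£36.56

D_1 = 1.95286
D_2 = 2.09542
D_3 = 2.24838
D_4 = 2.41252
D_5 = 2.58863
Terminal value at year 5: TV = D_5×(1+g_2)/(r−g_2) = 2.69994/0.059 = 45.76172
P_0 = D_1/(1+r)^1 + D_2/(1+r)^2 + D_3/(1+r)^3 + D_4/(1+r)^4 + D_5/(1+r)^5 + TV/(1+r)^5
    = 1.77211 + 1.72547 + 1.68006 + 1.63585 + 1.59280 + 28.15751 = 36.56381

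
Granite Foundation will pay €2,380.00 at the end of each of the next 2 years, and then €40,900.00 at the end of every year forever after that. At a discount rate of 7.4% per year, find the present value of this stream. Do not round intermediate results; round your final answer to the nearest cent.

PV of 2-year annuity: €2,380.00 × [1 − (1+0.074)^−2] / 0.074 = 4279.34348
Perpetuity value at year 2: €40,900.00 / 0.074 = 552702.70270
PV of perpetuity: 552702.70270 / (1+0.074)^2 = 479162.72441
Total PV = 4279.34348 + 479162.72441 = 483442.06789

€483442.07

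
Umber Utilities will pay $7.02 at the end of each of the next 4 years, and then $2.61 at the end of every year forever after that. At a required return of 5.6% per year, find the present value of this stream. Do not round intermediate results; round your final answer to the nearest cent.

$62.03

PV of 4-year annuity: $7.02 × [1 − (1+0.056)^−4] / 0.056 = 24.54951
Perpetuity value at year 4: $2.61 / 0.056 = 46.60714
PV of perpetuity: 46.60714 / (1+0.056)^4 = 37.47976
Total PV = 24.54951 + 37.47976 = 62.02927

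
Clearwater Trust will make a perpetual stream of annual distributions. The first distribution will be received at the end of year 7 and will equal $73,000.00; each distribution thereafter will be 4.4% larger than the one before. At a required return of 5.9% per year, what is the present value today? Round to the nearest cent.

Value at end of year 6: C₁ / (r − g) = $73,000.00 / (0.059 − 0.044) = $4,866,666.6667
Discount to today: PV = $4,866,666.6667 / (1 + 0.059)^6 = $4,866,666.6667 / 1.410509 = $3,450,291.91

$3450291.91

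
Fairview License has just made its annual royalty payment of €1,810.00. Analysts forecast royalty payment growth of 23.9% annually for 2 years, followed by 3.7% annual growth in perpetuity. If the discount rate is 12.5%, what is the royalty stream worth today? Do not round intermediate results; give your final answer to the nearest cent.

€30059.77

D_1 = 2242.59000
D_2 = 2778.56901
Terminal value at year 2: TV = D_2×(1+g_2)/(r−g_2) = 2881.37606/0.088 = 32742.90981
P_0 = D_1/(1+r)^1 + D_2/(1+r)^2 + TV/(1+r)^2
    = 1993.41333 + 2195.41255 + 25870.94109 = 30059.76697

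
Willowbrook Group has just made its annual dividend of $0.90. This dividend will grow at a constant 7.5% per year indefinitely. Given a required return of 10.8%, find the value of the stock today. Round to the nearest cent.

D₁ = D₀ × (1 + g) = $0.90 × 1.075 = $0.9675
Growing perpetuity: P = D₁ / (r − g) = $0.9675 / (0.108 − 0.075) = $29.32

$29.32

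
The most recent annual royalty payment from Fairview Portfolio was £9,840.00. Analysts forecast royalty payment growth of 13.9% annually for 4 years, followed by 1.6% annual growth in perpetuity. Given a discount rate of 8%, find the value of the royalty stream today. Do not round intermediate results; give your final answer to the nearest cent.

D_1 = 11207.76000
D_2 = 12765.63864
D_3 = 14540.06241
D_4 = 16561.13109
Terminal value at year 4: TV = D_4×(1+g_2)/(r−g_2) = 16826.10918/0.064 = 262907.95599
P_0 = D_1/(1+r)^1 + D_2/(1+r)^2 + D_3/(1+r)^3 + D_4/(1+r)^4 + TV/(1+r)^4
    = 10377.55556 + 10944.47757 + 11542.37033 + 12172.92574 + 193245.19619 = 238282.52539

£238282.53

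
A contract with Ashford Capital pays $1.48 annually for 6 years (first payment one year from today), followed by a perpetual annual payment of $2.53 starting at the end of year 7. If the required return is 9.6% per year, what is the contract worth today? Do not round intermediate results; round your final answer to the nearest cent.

PV of 6-year annuity: $1.48 × [1 − (1+0.096)^−6] / 0.096 = 6.52205
Perpetuity value at year 6: $2.53 / 0.096 = 26.35417
PV of perpetuity: 26.35417 / (1+0.096)^6 = 15.20498
Total PV = 6.52205 + 15.20498 = 21.72704

$21.73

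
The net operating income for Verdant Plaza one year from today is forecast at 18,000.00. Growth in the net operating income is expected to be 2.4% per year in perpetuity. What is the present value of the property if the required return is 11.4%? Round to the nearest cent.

Growing perpetuity: P = D₁ / (r − g) = 18,000.0000 / (0.114 − 0.024) = 200,000.00

200000.00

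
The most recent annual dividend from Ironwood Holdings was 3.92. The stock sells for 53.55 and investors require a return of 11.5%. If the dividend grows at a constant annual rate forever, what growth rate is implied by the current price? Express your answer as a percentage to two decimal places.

3.89%

P = D₀(1+g)/(r−g) ⇒ P(r−g) = D₀(1+g) ⇒ g(P+D₀) = P·r − D₀
g = (P·r − D₀)/(P + D₀) = (53.55×0.115 − 3.92) / (53.55 + 3.92) = 0.038946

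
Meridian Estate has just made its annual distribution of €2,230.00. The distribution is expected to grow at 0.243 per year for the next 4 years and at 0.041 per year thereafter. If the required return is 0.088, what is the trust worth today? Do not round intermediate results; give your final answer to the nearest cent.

€96727.36

D_1 = 2771.89000
D_2 = 3445.45927
D_3 = 4282.70587
D_4 = 5323.40340
Terminal value at year 4: TV = D_4×(1+g_2)/(r−g_2) = 5541.66294/0.047 = 117907.72211
P_0 = D_1/(1+r)^1 + D_2/(1+r)^2 + D_3/(1+r)^3 + D_4/(1+r)^4 + TV/(1+r)^4
    = 2547.69301 + 2910.64560 + 3325.30559 + 3799.03939 + 84144.68089 = 96727.36449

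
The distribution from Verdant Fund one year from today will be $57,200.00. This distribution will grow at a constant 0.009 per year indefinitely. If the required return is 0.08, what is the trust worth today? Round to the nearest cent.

Growing perpetuity: P = D₁ / (r − g) = $57,200.0000 / (0.08 − 0.009) = $805,633.80

$805633.80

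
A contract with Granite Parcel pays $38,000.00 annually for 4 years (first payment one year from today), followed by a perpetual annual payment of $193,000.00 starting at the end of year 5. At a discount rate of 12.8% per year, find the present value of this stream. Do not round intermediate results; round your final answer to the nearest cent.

$1044846.98

PV of 4-year annuity: $38,000.00 × [1 − (1+0.128)^−4] / 0.128 = 113501.22384
Perpetuity value at year 4: $193,000.00 / 0.128 = 1507812.50000
PV of perpetuity: 1507812.50000 / (1+0.128)^4 = 931345.75788
Total PV = 113501.22384 + 931345.75788 = 1044846.98172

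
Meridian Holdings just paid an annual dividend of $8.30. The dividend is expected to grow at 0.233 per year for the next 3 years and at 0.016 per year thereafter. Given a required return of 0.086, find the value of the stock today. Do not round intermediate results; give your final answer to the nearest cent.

D_1 = 10.23390
D_2 = 12.61840
D_3 = 15.55849
Terminal value at year 3: TV = D_3×(1+g_2)/(r−g_2) = 15.80742/0.07 = 225.82031
P_0 = D_1/(1+r)^1 + D_2/(1+r)^2 + D_3/(1+r)^3 + TV/(1+r)^3
    = 9.42348 + 10.69903 + 12.14725 + 176.30861 = 208.57837

$208.58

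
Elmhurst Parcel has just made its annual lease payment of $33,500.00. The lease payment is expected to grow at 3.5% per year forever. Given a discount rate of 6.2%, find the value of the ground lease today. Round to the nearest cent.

D₁ = D₀ × (1 + g) = $33,500.00 × 1.035 = $34,672.5000
Growing perpetuity: P = D₁ / (r − g) = $34,672.5000 / (0.062 − 0.035) = $1,284,166.67

$1284166.67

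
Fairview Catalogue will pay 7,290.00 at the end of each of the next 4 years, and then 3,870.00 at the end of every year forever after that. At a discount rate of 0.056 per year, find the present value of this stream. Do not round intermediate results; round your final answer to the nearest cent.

81067.16

PV of 4-year annuity: 7,290.00 × [1 − (1+0.056)^−4] / 0.056 = 25493.72301
Perpetuity value at year 4: 3,870.00 / 0.056 = 69107.14286
PV of perpetuity: 69107.14286 / (1+0.056)^4 = 55573.43805
Total PV = 25493.72301 + 55573.43805 = 81067.16106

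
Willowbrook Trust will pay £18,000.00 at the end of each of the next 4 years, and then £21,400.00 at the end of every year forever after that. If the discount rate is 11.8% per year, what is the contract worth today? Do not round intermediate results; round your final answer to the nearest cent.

£170985.29

PV of 4-year annuity: £18,000.00 × [1 − (1+0.118)^−4] / 0.118 = 54903.38170
Perpetuity value at year 4: £21,400.00 / 0.118 = 181355.93220
PV of perpetuity: 181355.93220 / (1+0.118)^4 = 116081.91174
Total PV = 54903.38170 + 116081.91174 = 170985.29344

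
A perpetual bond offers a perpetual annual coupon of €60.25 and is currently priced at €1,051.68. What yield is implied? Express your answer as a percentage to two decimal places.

5.73%

P = C/r ⇒ r = C/P = €60.25/€1,051.68 = 0.057289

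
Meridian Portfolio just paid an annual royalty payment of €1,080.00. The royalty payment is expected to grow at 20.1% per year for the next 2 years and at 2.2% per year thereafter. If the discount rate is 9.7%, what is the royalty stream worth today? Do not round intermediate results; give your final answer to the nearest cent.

€20116.37

D_1 = 1297.08000
D_2 = 1557.79308
Terminal value at year 2: TV = D_2×(1+g_2)/(r−g_2) = 1592.06453/0.075 = 21227.52704
P_0 = D_1/(1+r)^1 + D_2/(1+r)^2 + TV/(1+r)^2
    = 1182.38833 + 1294.48349 + 17639.49500 = 20116.36682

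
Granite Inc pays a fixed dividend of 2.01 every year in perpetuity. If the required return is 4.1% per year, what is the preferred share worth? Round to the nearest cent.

Level perpetuity: PV = C / r = 2.01 / 0.041 = 49.02

49.02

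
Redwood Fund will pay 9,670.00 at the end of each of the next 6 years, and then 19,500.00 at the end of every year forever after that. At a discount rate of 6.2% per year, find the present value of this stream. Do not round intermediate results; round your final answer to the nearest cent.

PV of 6-year annuity: 9,670.00 × [1 − (1+0.062)^−6] / 0.062 = 47253.18904
Perpetuity value at year 6: 19,500.00 / 0.062 = 314516.12903
PV of perpetuity: 314516.12903 / (1+0.062)^6 = 219227.89881
Total PV = 47253.18904 + 219227.89881 = 266481.08785

266481.09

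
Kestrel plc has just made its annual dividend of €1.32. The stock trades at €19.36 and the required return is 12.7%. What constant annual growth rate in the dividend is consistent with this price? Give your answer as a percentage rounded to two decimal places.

P = D₀(1+g)/(r−g) ⇒ P(r−g) = D₀(1+g) ⇒ g(P+D₀) = P·r − D₀
g = (P·r − D₀)/(P + D₀) = (€19.36×0.127 − €1.32) / (€19.36 + €1.32) = 0.055064

5.51%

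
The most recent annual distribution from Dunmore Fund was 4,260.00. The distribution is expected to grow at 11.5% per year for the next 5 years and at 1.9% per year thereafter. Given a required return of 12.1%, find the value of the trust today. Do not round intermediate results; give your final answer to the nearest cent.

D_1 = 4749.90000
D_2 = 5296.13850
D_3 = 5905.19443
D_4 = 6584.29179
D_5 = 7341.48534
Terminal value at year 5: TV = D_5×(1+g_2)/(r−g_2) = 7480.97356/0.102 = 73342.87807
P_0 = D_1/(1+r)^1 + D_2/(1+r)^2 + D_3/(1+r)^3 + D_4/(1+r)^4 + D_5/(1+r)^5 + TV/(1+r)^5
    = 4237.19893 + 4214.51990 + 4191.96225 + 4169.52535 + 4147.20853 + 41431.42639 = 62391.84134

62391.84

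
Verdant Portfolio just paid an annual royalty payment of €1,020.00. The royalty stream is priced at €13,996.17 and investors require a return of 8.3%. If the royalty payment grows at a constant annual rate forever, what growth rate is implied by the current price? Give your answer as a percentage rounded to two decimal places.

P = D₀(1+g)/(r−g) ⇒ P(r−g) = D₀(1+g) ⇒ g(P+D₀) = P·r − D₀
g = (P·r − D₀)/(P + D₀) = (€13,996.17×0.083 − €1,020.00) / (€13,996.17 + €1,020.00) = 0.009435

0.94%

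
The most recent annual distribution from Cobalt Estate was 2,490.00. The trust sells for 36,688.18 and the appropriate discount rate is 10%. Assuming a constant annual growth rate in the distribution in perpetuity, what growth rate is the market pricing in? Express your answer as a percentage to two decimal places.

3.01%

P = D₀(1+g)/(r−g) ⇒ P(r−g) = D₀(1+g) ⇒ g(P+D₀) = P·r − D₀
g = (P·r − D₀)/(P + D₀) = (36,688.18×0.1 − 2,490.00) / (36,688.18 + 2,490.00) = 0.030089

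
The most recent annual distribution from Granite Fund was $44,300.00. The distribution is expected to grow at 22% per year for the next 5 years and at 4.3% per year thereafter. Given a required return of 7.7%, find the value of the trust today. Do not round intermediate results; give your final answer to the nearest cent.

$2861708.07

D_1 = 54046.00000
D_2 = 65936.12000
D_3 = 80442.06640
D_4 = 98139.32101
D_5 = 119729.97163
Terminal value at year 5: TV = D_5×(1+g_2)/(r−g_2) = 124878.36041/0.034 = 3672892.95323
P_0 = D_1/(1+r)^1 + D_2/(1+r)^2 + D_3/(1+r)^3 + D_4/(1+r)^4 + D_5/(1+r)^5 + TV/(1+r)^5
    = 50181.98700 + 56844.96206 + 64392.62183 + 72942.43142 + 82627.45249 + 2534718.61608 = 2861708.07089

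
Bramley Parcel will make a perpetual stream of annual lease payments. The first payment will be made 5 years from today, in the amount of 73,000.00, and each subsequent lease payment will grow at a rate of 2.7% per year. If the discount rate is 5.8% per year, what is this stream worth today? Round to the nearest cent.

Value at end of year 4: C₁ / (r − g) = 73,000.00 / (0.058 − 0.027) = 2,354,838.7097
Discount to today: PV = 2,354,838.7097 / (1 + 0.058)^4 = 2,354,838.7097 / 1.252976 = 1,879,396.85

1879396.85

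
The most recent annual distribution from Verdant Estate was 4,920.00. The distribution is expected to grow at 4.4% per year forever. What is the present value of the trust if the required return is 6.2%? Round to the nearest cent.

285360.00

D₁ = D₀ × (1 + g) = 4,920.00 × 1.044 = 5,136.4800
Growing perpetuity: P = D₁ / (r − g) = 5,136.4800 / (0.062 − 0.044) = 285,360.00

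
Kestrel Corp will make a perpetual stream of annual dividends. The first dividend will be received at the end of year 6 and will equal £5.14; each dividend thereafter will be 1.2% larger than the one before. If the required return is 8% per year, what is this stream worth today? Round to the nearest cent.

Value at end of year 5: C₁ / (r − g) = £5.14 / (0.08 − 0.012) = £75.5882
Discount to today: PV = £75.5882 / (1 + 0.08)^5 = £75.5882 / 1.469328 = £51.44

£51.44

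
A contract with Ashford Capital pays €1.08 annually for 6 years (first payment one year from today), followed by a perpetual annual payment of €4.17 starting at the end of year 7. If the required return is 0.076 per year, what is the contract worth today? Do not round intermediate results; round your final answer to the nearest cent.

PV of 6-year annuity: €1.08 × [1 − (1+0.076)^−6] / 0.076 = 5.05388
Perpetuity value at year 6: €4.17 / 0.076 = 54.86842
PV of perpetuity: 54.86842 / (1+0.076)^6 = 35.35484
Total PV = 5.05388 + 35.35484 = 40.40871

€40.41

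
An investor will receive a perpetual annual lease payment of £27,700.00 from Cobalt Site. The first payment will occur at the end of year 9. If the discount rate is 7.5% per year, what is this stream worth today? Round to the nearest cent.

£207086.02

Value at end of year 8: C / r = £27,700.00 / 0.075 = £369,333.3333
Discount to today: PV = £369,333.3333 / (1 + 0.075)^8 = £369,333.3333 / 1.783478 = £207,086.02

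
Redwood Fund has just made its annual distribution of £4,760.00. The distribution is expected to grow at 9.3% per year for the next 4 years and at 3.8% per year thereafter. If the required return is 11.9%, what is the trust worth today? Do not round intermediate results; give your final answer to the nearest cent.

£73483.27

D_1 = 5202.68000
D_2 = 5686.52924
D_3 = 6215.37646
D_4 = 6793.40647
Terminal value at year 4: TV = D_4×(1+g_2)/(r−g_2) = 7051.55592/0.081 = 87056.24588
P_0 = D_1/(1+r)^1 + D_2/(1+r)^2 + D_3/(1+r)^3 + D_4/(1+r)^4 + TV/(1+r)^4
    = 4649.40125 + 4541.37227 + 4435.85334 + 4332.78615 + 55523.85214 = 73483.26515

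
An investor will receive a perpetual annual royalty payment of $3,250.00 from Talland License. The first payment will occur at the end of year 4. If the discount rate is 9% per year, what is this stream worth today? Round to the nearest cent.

Value at end of year 3: C / r = $3,250.00 / 0.09 = $36,111.1111
Discount to today: PV = $36,111.1111 / (1 + 0.09)^3 = $36,111.1111 / 1.295029 = $27,884.40

$27884.40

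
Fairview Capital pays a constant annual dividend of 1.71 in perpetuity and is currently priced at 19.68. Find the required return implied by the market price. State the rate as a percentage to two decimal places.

8.69%

P = C/r ⇒ r = C/P = 1.71/19.68 = 0.086890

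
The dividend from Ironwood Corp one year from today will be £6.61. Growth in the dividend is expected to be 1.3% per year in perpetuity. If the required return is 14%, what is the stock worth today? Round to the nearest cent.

£52.05

Growing perpetuity: P = D₁ / (r − g) = £6.6100 / (0.14 − 0.013) = £52.05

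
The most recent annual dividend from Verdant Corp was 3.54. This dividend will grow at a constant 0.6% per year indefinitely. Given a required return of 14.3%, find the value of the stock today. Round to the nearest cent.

25.99

D₁ = D₀ × (1 + g) = 3.54 × 1.006 = 3.5612
Growing perpetuity: P = D₁ / (r − g) = 3.5612 / (0.143 − 0.006) = 25.99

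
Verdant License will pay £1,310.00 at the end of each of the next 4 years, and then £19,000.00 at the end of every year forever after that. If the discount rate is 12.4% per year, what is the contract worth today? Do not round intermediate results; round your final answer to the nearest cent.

PV of 4-year annuity: £1,310.00 × [1 − (1+0.124)^−4] / 0.124 = 3945.63829
Perpetuity value at year 4: £19,000.00 / 0.124 = 153225.80645
PV of perpetuity: 153225.80645 / (1+0.124)^4 = 95998.99154
Total PV = 3945.63829 + 95998.99154 = 99944.62983

£99944.63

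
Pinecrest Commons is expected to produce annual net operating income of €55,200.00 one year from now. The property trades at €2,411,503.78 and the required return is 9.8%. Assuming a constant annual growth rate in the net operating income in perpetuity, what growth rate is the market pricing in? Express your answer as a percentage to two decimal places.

P = D₁/(r−g) ⇒ g = r − D₁/P = 0.098 − €55,200.00/€2,411,503.78 = 0.075110

7.51%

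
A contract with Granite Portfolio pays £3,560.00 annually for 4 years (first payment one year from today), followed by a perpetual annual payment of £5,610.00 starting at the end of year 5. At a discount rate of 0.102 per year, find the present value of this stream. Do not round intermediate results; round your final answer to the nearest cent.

£48529.81

PV of 4-year annuity: £3,560.00 × [1 − (1+0.102)^−4] / 0.102 = 11236.03773
Perpetuity value at year 4: £5,610.00 / 0.102 = 55000.00000
PV of perpetuity: 55000.00000 / (1+0.102)^4 = 37293.77200
Total PV = 11236.03773 + 37293.77200 = 48529.80973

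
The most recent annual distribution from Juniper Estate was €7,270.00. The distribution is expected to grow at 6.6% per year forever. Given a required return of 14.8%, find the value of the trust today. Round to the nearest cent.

D₁ = D₀ × (1 + g) = €7,270.00 × 1.066 = €7,749.8200
Growing perpetuity: P = D₁ / (r − g) = €7,749.8200 / (0.148 − 0.066) = €94,510.00

€94510.00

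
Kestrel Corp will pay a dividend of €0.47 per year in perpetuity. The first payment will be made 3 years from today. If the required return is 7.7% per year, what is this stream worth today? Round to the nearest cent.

€5.26

Value at end of year 2: C / r = €0.47 / 0.077 = €6.1039
Discount to today: PV = €6.1039 / (1 + 0.077)^2 = €6.1039 / 1.159929 = €5.26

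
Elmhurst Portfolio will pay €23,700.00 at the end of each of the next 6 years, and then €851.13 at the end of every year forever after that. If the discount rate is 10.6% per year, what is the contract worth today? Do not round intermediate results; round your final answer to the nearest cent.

€105816.69

PV of 6-year annuity: €23,700.00 × [1 − (1+0.106)^−6] / 0.106 = 101429.77321
Perpetuity value at year 6: €851.13 / 0.106 = 8029.52830
PV of perpetuity: 8029.52830 / (1+0.106)^6 = 4386.91552
Total PV = 101429.77321 + 4386.91552 = 105816.68873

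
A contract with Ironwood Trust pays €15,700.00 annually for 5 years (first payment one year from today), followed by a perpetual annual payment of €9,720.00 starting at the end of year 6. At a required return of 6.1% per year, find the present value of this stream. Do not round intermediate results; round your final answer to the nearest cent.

€184465.82

PV of 5-year annuity: €15,700.00 × [1 − (1+0.061)^−5] / 0.061 = 65954.58708
Perpetuity value at year 5: €9,720.00 / 0.061 = 159344.26230
PV of perpetuity: 159344.26230 / (1+0.061)^5 = 118511.23132
Total PV = 65954.58708 + 118511.23132 = 184465.81839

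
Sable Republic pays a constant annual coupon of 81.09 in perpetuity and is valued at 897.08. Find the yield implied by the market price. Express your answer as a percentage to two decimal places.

9.04%

P = C/r ⇒ r = C/P = 81.09/897.08 = 0.090393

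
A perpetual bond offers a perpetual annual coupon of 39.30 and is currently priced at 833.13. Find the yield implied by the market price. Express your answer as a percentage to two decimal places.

P = C/r ⇒ r = C/P = 39.30/833.13 = 0.047172

4.72%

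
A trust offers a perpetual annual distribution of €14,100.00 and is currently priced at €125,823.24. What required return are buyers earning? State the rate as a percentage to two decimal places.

P = C/r ⇒ r = C/P = €14,100.00/€125,823.24 = 0.112062

11.21%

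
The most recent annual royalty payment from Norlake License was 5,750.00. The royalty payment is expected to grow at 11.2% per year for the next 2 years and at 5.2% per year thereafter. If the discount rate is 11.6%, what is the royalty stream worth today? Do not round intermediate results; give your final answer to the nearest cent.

105277.55

D_1 = 6394.00000
D_2 = 7110.12800
Terminal value at year 2: TV = D_2×(1+g_2)/(r−g_2) = 7479.85466/0.064 = 116872.72900
P_0 = D_1/(1+r)^1 + D_2/(1+r)^2 + TV/(1+r)^2
    = 5729.39068 + 5708.85523 + 93839.30785 = 105277.55376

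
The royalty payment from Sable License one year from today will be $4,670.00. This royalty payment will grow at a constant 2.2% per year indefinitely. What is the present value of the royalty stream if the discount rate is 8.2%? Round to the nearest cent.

$77833.33

Growing perpetuity: P = D₁ / (r − g) = $4,670.0000 / (0.082 − 0.022) = $77,833.33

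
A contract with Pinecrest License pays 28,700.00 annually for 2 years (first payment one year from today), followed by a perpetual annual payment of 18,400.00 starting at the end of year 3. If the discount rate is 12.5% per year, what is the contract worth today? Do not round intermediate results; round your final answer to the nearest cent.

PV of 2-year annuity: 28,700.00 × [1 − (1+0.125)^−2] / 0.125 = 48187.65432
Perpetuity value at year 2: 18,400.00 / 0.125 = 147200.00000
PV of perpetuity: 147200.00000 / (1+0.125)^2 = 116306.17284
Total PV = 48187.65432 + 116306.17284 = 164493.82716

164493.83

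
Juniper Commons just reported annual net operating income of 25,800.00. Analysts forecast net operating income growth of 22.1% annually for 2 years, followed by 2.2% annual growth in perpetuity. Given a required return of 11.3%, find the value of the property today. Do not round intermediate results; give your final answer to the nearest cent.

D_1 = 31501.80000
D_2 = 38463.69780
Terminal value at year 2: TV = D_2×(1+g_2)/(r−g_2) = 39309.89915/0.091 = 431976.91375
P_0 = D_1/(1+r)^1 + D_2/(1+r)^2 + TV/(1+r)^2
    = 28303.50404 + 31049.93570 + 348714.66250 = 408068.10225

408068.10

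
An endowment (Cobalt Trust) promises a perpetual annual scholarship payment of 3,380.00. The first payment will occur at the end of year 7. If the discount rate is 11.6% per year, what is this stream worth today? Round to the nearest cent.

15082.51

Value at end of year 6: C / r = 3,380.00 / 0.116 = 29,137.9310
Discount to today: PV = 29,137.9310 / (1 + 0.116)^6 = 29,137.9310 / 1.931902 = 15,082.51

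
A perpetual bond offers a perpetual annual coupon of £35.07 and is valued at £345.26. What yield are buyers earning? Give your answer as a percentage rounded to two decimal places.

P = C/r ⇒ r = C/P = £35.07/£345.26 = 0.101576

10.16%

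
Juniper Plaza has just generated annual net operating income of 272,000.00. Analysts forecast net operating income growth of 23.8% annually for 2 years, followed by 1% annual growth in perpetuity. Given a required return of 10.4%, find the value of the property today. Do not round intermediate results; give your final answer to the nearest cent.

D_1 = 336736.00000
D_2 = 416879.16800
Terminal value at year 2: TV = D_2×(1+g_2)/(r−g_2) = 421047.95968/0.094 = 4479233.61362
P_0 = D_1/(1+r)^1 + D_2/(1+r)^2 + TV/(1+r)^2
    = 305014.49275 + 342036.17937 + 3675069.58689 = 4322120.25902

4322120.26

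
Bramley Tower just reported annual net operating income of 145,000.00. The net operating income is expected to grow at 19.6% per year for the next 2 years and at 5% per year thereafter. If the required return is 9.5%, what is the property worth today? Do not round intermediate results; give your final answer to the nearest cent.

D_1 = 173420.00000
D_2 = 207410.32000
Terminal value at year 2: TV = D_2×(1+g_2)/(r−g_2) = 217780.83600/0.045 = 4839574.13333
P_0 = D_1/(1+r)^1 + D_2/(1+r)^2 + TV/(1+r)^2
    = 158374.42922 + 172982.48160 + 4036257.90399 = 4367614.81481

4367614.81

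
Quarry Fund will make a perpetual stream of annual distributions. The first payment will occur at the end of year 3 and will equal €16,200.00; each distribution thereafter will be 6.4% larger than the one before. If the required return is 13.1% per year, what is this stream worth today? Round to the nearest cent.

Value at end of year 2: C₁ / (r − g) = €16,200.00 / (0.131 − 0.064) = €241,791.0448
Discount to today: PV = €241,791.0448 / (1 + 0.131)^2 = €241,791.0448 / 1.279161 = €189,023.15

€189023.15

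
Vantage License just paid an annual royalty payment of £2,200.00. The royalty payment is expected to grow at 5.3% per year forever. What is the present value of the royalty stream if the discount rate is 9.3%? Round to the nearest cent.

£57915.00

D₁ = D₀ × (1 + g) = £2,200.00 × 1.053 = £2,316.6000
Growing perpetuity: P = D₁ / (r − g) = £2,316.6000 / (0.093 − 0.053) = £57,915.00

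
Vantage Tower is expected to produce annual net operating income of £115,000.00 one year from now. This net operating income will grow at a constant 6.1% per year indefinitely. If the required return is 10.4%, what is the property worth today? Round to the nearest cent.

£2674418.60

Growing perpetuity: P = D₁ / (r − g) = £115,000.0000 / (0.104 − 0.061) = £2,674,418.60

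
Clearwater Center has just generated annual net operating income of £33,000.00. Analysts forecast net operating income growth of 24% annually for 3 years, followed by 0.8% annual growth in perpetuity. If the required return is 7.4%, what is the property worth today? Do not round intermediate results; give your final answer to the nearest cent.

D_1 = 40920.00000
D_2 = 50740.80000
D_3 = 62918.59200
Terminal value at year 3: TV = D_3×(1+g_2)/(r−g_2) = 63421.94074/0.066 = 960938.49600
P_0 = D_1/(1+r)^1 + D_2/(1+r)^2 + D_3/(1+r)^3 + TV/(1+r)^3
    = 38100.55866 + 43989.47182 + 50788.58944 + 775680.27510 = 908558.89503

£908558.90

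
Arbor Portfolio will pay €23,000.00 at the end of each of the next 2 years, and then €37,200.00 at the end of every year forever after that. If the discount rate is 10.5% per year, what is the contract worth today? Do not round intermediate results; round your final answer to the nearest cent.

€329805.46

PV of 2-year annuity: €23,000.00 × [1 − (1+0.105)^−2] / 0.105 = 39651.11279
Perpetuity value at year 2: €37,200.00 / 0.105 = 354285.71429
PV of perpetuity: 354285.71429 / (1+0.105)^2 = 290154.34924
Total PV = 39651.11279 + 290154.34924 = 329805.46204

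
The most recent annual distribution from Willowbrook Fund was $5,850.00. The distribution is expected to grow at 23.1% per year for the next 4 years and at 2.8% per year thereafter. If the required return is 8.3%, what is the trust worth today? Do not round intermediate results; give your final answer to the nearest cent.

$215081.22

D_1 = 7201.35000
D_2 = 8864.86185
D_3 = 10912.64494
D_4 = 13433.46592
Terminal value at year 4: TV = D_4×(1+g_2)/(r−g_2) = 13809.60296/0.055 = 251083.69025
P_0 = D_1/(1+r)^1 + D_2/(1+r)^2 + D_3/(1+r)^3 + D_4/(1+r)^4 + TV/(1+r)^4
    = 6649.44598 + 7558.14220 + 8591.01851 + 9765.04505 + 182517.56934 = 215081.22110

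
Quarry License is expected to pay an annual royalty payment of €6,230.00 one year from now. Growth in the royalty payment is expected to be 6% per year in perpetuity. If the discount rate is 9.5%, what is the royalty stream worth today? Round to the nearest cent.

€178000.00

Growing perpetuity: P = D₁ / (r − g) = €6,230.0000 / (0.095 − 0.06) = €178,000.00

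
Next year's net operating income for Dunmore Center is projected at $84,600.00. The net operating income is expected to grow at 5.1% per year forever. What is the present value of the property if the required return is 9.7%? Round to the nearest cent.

$1839130.43

Growing perpetuity: P = D₁ / (r − g) = $84,600.0000 / (0.097 − 0.051) = $1,839,130.43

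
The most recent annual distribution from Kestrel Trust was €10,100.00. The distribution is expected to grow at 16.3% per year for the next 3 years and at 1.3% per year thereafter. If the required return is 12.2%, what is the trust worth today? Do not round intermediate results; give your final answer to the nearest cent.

€137104.64

D_1 = 11746.30000
D_2 = 13660.94690
D_3 = 15887.68124
Terminal value at year 3: TV = D_3×(1+g_2)/(r−g_2) = 16094.22110/0.109 = 147653.40460
P_0 = D_1/(1+r)^1 + D_2/(1+r)^2 + D_3/(1+r)^3 + TV/(1+r)^3
    = 10469.07308 + 10851.63280 + 11248.17196 + 104535.76328 = 137104.64112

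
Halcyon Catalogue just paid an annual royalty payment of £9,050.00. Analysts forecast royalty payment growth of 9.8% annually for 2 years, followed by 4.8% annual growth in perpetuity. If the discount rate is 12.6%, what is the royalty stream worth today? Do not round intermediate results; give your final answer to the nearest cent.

D_1 = 9936.90000
D_2 = 10910.71620
Terminal value at year 2: TV = D_2×(1+g_2)/(r−g_2) = 11434.43058/0.078 = 146595.26382
P_0 = D_1/(1+r)^1 + D_2/(1+r)^2 + TV/(1+r)^2
    = 8824.95560 + 8605.50732 + 115622.71375 = 133053.17666

£133053.18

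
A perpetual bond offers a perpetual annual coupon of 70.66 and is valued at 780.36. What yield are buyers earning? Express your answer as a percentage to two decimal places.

9.05%

P = C/r ⇒ r = C/P = 70.66/780.36 = 0.090548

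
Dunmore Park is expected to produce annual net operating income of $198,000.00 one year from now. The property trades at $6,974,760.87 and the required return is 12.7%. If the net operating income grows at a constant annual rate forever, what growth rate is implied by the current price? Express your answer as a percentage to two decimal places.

9.86%

P = D₁/(r−g) ⇒ g = r − D₁/P = 0.127 − $198,000.00/$6,974,760.87 = 0.098612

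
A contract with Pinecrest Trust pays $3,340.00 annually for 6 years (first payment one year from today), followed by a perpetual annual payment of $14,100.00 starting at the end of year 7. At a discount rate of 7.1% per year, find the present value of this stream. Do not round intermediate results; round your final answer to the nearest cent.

PV of 6-year annuity: $3,340.00 × [1 − (1+0.071)^−6] / 0.071 = 15871.21347
Perpetuity value at year 6: $14,100.00 / 0.071 = 198591.54930
PV of perpetuity: 198591.54930 / (1+0.071)^6 = 131590.31876
Total PV = 15871.21347 + 131590.31876 = 147461.53223

$147461.53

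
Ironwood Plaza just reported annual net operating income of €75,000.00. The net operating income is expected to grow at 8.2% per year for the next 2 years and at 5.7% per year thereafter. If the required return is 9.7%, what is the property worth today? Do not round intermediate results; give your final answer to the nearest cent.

€2074984.05

D_1 = 81150.00000
D_2 = 87804.30000
Terminal value at year 2: TV = D_2×(1+g_2)/(r−g_2) = 92809.14510/0.04 = 2320228.62750
P_0 = D_1/(1+r)^1 + D_2/(1+r)^2 + TV/(1+r)^2
    = 73974.47584 + 72962.97435 + 1928046.59721 = 2074984.04740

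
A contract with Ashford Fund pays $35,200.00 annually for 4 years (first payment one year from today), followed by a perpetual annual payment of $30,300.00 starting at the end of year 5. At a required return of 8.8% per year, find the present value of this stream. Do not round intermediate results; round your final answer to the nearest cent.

$360262.75

PV of 4-year annuity: $35,200.00 × [1 − (1+0.088)^−4] / 0.088 = 114540.55974
Perpetuity value at year 4: $30,300.00 / 0.088 = 344318.18182
PV of perpetuity: 344318.18182 / (1+0.088)^4 = 245722.18863
Total PV = 114540.55974 + 245722.18863 = 360262.74837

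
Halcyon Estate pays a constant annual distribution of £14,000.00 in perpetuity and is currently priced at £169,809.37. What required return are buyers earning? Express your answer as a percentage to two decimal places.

8.24%

P = C/r ⇒ r = C/P = £14,000.00/£169,809.37 = 0.082445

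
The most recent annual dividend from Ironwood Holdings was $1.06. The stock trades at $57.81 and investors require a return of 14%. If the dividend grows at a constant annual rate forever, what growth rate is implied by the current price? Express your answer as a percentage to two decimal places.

P = D₀(1+g)/(r−g) ⇒ P(r−g) = D₀(1+g) ⇒ g(P+D₀) = P·r − D₀
g = (P·r − D₀)/(P + D₀) = ($57.81×0.14 − $1.06) / ($57.81 + $1.06) = 0.119473

11.95%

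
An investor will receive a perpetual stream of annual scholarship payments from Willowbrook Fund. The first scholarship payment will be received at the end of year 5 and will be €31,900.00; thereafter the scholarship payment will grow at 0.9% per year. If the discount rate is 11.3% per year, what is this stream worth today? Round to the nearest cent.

Value at end of year 4: C₁ / (r − g) = €31,900.00 / (0.113 − 0.009) = €306,730.7692
Discount to today: PV = €306,730.7692 / (1 + 0.113)^4 = €306,730.7692 / 1.534549 = €199,883.38

€199883.38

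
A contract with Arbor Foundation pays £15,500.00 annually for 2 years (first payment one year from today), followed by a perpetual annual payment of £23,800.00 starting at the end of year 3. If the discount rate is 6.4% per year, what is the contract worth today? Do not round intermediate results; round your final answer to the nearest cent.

PV of 2-year annuity: £15,500.00 × [1 − (1+0.064)^−2] / 0.064 = 28259.08757
Perpetuity value at year 2: £23,800.00 / 0.064 = 371875.00000
PV of perpetuity: 371875.00000 / (1+0.064)^2 = 328483.62683
Total PV = 28259.08757 + 328483.62683 = 356742.71440

£356742.71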